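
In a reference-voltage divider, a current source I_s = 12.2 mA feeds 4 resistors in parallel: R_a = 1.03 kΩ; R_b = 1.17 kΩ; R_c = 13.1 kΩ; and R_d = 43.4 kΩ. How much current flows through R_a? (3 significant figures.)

I ≈ 6.15 mA

Total conductance ΣG = 1/1.03 + 1/1.17 + 1/13.1 + 1/43.4 = 1.925 (units of 1/kΩ).
By the current-divider rule, I = I_s · G_k/ΣG = 12.2 × 0.5044 = 6.153 mA.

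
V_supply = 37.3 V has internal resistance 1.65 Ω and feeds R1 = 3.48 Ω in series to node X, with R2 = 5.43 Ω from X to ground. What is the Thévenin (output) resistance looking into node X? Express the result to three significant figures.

R_th ≈ 2.64 Ω

R1' = 1.65 + 3.48 = 5.130 Ω (source resistance + R1).
Looking into X with the source shorted: R_th = R1'·R2/(R1'+R2) = 5.130 × 5.43/10.56 = 2.638 Ω.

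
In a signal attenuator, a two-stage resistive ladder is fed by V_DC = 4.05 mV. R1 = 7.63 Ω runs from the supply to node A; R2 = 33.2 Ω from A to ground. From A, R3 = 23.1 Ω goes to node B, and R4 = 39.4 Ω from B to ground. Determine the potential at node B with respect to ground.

Looking into the second stage from A: R3 + R4 = 62.50 Ω appears in parallel with R2.
Effective lower resistance at A: R2 ‖ 62.50 = 21.68 Ω.
So V_A = 4.05 × 0.7397 = 2.996 mV.
V_B = V_A × 0.6304 = 1.889 mV.

V_B ≈ 1.89 mV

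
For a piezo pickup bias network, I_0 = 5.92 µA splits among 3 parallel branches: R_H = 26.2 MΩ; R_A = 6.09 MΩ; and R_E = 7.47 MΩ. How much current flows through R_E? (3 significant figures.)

I ≈ 2.36 µA

Conductances: ΣG = 1/26.2 + 1/6.09 + 1/7.47 = 0.3362 (1/MΩ).
R_E takes the fraction G_k/ΣG = 0.1339/0.3362 = 0.3981, so I = 5.92 × 0.3981 = 2.357 µA.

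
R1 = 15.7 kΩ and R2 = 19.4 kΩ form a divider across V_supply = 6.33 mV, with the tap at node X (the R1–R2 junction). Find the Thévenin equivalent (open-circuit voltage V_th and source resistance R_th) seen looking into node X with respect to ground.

With X open, the divider is unloaded: V_th = 6.33 × 19.4/35.10 = 3.499 mV.
Looking into X with the source shorted: R_th = R1·R2/(R1+R2) = 15.70 × 19.4/35.10 = 8.677 kΩ.

V_th ≈ 3.50 mV, R_th ≈ 8.68 kΩ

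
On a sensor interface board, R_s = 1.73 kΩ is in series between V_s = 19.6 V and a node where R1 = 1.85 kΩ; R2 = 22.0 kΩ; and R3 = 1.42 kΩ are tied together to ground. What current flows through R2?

Equivalent of the parallel group: R_p = 0.7751 kΩ.
Node voltage V_A = V_s · R_p/(R_s + R_p) = 19.6 × 0.3094 = 6.064 V.
I(R2) = V_A / R2 = 6.064/22.0 = 0.2756 mA.
(Equivalently: I_total = 7.824 mA, then current-divider fraction G_k/ΣG = 0.03523.)

I ≈ 0.276 mA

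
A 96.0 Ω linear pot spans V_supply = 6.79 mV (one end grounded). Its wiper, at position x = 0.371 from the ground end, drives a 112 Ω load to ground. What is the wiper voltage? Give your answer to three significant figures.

Lower segment x·R_p = 35.62 Ω; upper segment (1−x)·R_p = 60.38 Ω.
R_L loads the lower segment: effective lower R = 27.02 Ω.
Then V_out = V_supply · 27.02/(60.38 + 27.02) = 2.099 mV.
(Unloaded: V_out = x·V_supply = 2.52 mV.)

V_out ≈ 2.10 mV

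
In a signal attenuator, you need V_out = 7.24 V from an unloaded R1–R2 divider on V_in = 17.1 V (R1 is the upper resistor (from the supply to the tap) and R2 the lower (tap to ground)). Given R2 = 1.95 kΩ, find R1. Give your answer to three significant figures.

R1 ≈ 2.66 kΩ

The divider ratio is R2/(R1+R2) = 7.24/17.1 = 0.4234.
Rearranging, R1 = R2·(1−k)/k = 1.95 × 1.362 = 2.656 kΩ.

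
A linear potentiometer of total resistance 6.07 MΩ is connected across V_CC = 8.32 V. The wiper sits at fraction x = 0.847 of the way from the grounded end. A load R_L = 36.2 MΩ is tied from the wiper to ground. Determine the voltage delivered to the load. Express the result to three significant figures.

V_out ≈ 6.90 V

The pot divides into 0.9287 MΩ above the wiper and 5.141 MΩ below.
Lower segment in parallel with the load: 5.141 ‖ 36.2 = 4.502 MΩ.
Loaded-divider output: V_out = 8.32 × 0.8290 = 6.897 V.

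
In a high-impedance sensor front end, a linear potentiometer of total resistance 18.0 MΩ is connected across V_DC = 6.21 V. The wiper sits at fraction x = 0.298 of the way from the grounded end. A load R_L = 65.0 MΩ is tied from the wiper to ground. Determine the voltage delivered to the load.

The pot divides into 12.64 MΩ above the wiper and 5.364 MΩ below.
(x·R_p) ‖ R_L = 4.955 MΩ.
Then V_out = V_DC · 4.955/(12.64 + 4.955) = 1.749 V.

V_out ≈ 1.75 V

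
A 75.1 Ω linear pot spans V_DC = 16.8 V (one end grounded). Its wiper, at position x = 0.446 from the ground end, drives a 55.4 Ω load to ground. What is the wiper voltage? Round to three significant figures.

V_out ≈ 5.61 V

The pot divides into 41.61 Ω above the wiper and 33.49 Ω below.
(x·R_p) ‖ R_L = 20.87 Ω.
Loaded-divider output: V_out = 16.8 × 0.3341 = 5.613 V.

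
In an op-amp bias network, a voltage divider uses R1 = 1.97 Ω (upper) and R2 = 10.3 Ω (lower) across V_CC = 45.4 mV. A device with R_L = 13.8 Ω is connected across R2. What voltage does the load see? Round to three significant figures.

The load sits in parallel with R2, giving an effective lower resistance R2' = R2·R_L/(R2+R_L) = 5.898 Ω.
Now apply the divider: V_out = 45.4 × 0.7496 = 34.03 mV.

V_out ≈ 34.0 mV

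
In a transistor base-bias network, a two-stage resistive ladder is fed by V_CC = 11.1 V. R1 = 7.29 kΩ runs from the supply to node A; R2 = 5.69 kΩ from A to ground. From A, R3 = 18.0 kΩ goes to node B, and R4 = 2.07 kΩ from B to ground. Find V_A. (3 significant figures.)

V_A ≈ 4.20 V

Looking into the second stage from A: R3 + R4 = 20.07 kΩ appears in parallel with R2.
Effective lower resistance at A: R2 ‖ 20.07 = 4.433 kΩ.
First divider: V_A = V_CC · 4.433/(7.29 + 4.433) = 4.198 V.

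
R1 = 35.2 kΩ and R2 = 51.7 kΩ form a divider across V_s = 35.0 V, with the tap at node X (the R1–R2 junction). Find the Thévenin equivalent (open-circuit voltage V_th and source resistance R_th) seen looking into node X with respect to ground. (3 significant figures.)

Open-circuit (no load on X): V_th = V_s · R2/(R1 + R2) = 35.0 × 51.7/(35.20 + 51.7) = 20.82 V.
With V_s suppressed (replaced by a short), R_th = R1 ‖ R2 = (35.20 × 51.7)/(35.20 + 51.7) = 20.94 kΩ.

V_th ≈ 20.8 V, R_th ≈ 20.9 kΩ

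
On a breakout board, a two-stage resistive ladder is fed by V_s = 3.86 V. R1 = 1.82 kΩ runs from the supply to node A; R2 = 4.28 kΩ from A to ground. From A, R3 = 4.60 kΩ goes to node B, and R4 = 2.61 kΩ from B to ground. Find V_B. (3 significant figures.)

V_B ≈ 0.833 V

Looking into the second stage from A: R3 + R4 = 7.210 kΩ appears in parallel with R2.
R2 ‖ (R3+R4) = 2.686 kΩ.
So V_A = 3.86 × 0.5961 = 2.301 V.
Stage 2 is unloaded, so V_B = V_A · R4/(R3+R4) = 2.301 × 2.61/7.210 = 0.8329 V.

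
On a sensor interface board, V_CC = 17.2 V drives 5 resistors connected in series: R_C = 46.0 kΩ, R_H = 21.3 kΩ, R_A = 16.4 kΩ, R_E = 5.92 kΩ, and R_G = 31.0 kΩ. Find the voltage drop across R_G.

V ≈ 4.42 V

Total series resistance ΣR = 46.0 + 21.3 + 16.4 + 5.92 + 31.0 = 120.6 kΩ.
Voltage divider: V = V_CC · (31.00 / 120.6) = 17.2 × 0.2570 = 4.420 V.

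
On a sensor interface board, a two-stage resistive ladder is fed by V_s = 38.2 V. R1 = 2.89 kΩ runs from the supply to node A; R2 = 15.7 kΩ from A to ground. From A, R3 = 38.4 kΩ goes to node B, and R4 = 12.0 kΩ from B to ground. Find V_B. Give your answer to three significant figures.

Looking into the second stage from A: R3 + R4 = 50.40 kΩ appears in parallel with R2.
R2 ‖ (R3+R4) = 11.97 kΩ.
V_A = 38.2 × 11.97/(2.89 + 11.97) = 30.77 V.
Stage 2 is unloaded, so V_B = V_A · R4/(R3+R4) = 30.77 × 12.0/50.40 = 7.326 V.

V_B ≈ 7.33 V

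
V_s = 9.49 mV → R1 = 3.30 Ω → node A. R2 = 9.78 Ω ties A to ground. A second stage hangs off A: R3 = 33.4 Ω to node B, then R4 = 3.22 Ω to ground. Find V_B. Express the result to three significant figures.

The second stage (R3 + R4 = 36.62 Ω) loads node A in parallel with R2.
R2 ‖ (R3+R4) = 7.719 Ω.
First divider: V_A = V_s · 7.719/(3.30 + 7.719) = 6.648 mV.
V_B = V_A × 0.08793 = 0.5845 mV.

V_B ≈ 0.585 mV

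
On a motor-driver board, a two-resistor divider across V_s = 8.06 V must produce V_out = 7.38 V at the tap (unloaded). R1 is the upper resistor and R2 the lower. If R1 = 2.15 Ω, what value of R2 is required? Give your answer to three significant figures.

The divider ratio is R2/(R1+R2) = 7.38/8.06 = 0.9156.
So R2 = R1 · V_out/(V_s − V_out) = 2.15 × 7.38/(8.06 − 7.38) = 2.15 × 10.85 = 23.33 Ω.

R2 ≈ 23.3 Ω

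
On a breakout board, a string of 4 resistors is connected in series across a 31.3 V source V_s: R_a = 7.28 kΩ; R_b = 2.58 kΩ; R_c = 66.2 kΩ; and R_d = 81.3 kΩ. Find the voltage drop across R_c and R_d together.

ΣR = 7.28 + 2.58 + 66.2 + 81.3 = 157.4 kΩ.
R_{R_c..R_d} = 66.2 + 81.3 = 147.5 kΩ.
By the voltage-divider rule, V = 31.3 × 147.5/157.4 = 29.34 V.

V ≈ 29.3 V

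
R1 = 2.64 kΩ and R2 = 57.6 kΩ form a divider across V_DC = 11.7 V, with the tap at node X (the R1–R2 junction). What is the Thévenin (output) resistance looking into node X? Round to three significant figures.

Looking into X with the source shorted: R_th = R1·R2/(R1+R2) = 2.640 × 57.6/60.24 = 2.524 kΩ.

R_th ≈ 2.52 kΩ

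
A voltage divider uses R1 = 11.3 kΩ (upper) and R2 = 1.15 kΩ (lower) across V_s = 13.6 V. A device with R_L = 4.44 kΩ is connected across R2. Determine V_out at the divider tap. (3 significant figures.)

The load sits in parallel with R2, giving an effective lower resistance R2' = R2·R_L/(R2+R_L) = 0.9134 kΩ.
Now apply the divider: V_out = 13.6 × 0.07479 = 1.017 V.

V_out ≈ 1.02 V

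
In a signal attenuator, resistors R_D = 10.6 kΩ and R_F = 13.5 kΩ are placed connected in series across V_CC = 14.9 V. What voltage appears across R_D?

Total series resistance ΣR = 10.6 + 13.5 = 24.10 kΩ.
By the voltage-divider rule, V = 14.9 × 10.60/24.10 = 6.554 V.

V ≈ 6.55 V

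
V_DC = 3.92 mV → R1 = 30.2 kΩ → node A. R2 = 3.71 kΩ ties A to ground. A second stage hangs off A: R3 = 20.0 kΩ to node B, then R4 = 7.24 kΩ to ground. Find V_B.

Looking into the second stage from A: R3 + R4 = 27.24 kΩ appears in parallel with R2.
R2 ‖ (R3+R4) = 3.265 kΩ.
V_A = 3.92 × 3.265/(30.2 + 3.265) = 0.3825 mV.
Stage 2 is unloaded, so V_B = V_A · R4/(R3+R4) = 0.3825 × 7.24/27.24 = 0.1017 mV.

V_B ≈ 0.102 mV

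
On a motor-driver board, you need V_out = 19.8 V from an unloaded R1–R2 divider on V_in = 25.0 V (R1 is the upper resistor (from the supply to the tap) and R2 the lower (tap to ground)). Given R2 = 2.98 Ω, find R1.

V_out/V_in = R2/(R1+R2) = 0.7920.
So R1 = R2 · (V_in/V_out − 1) = 2.98 × (25.0/19.8 − 1) = 2.98 × 0.2626 = 0.7826 Ω.

R1 ≈ 0.783 Ω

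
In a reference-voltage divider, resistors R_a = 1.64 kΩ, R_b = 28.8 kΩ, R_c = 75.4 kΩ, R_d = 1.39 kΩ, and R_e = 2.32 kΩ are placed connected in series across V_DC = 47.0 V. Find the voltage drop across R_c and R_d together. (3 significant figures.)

Total series resistance ΣR = 1.64 + 28.8 + 75.4 + 1.39 + 2.32 = 109.6 kΩ.
R_{R_c..R_d} = 75.4 + 1.39 = 76.79 kΩ.
By the voltage-divider rule, V = 47.0 × 76.79/109.6 = 32.95 V.

V ≈ 32.9 V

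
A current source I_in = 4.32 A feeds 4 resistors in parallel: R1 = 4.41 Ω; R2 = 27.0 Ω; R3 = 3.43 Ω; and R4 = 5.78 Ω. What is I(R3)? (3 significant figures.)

ΣG = 1/4.41 + 1/27.0 + 1/3.43 + 1/5.78 = 0.7283.
By the current-divider rule, I = I_in · G_k/ΣG = 4.32 × 0.4003 = 1.729 A.

I ≈ 1.73 A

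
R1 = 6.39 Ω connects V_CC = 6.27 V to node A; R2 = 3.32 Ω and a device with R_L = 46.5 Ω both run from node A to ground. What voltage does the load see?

V_out ≈ 2.05 V

First combine the lower leg with the load: R2 ‖ R_L = 3.099 Ω.
Now apply the divider: V_out = 6.27 × 0.3266 = 2.048 V.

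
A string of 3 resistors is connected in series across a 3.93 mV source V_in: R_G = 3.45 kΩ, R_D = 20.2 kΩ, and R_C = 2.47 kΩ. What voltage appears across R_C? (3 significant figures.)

Total series resistance ΣR = 3.45 + 20.2 + 2.47 = 26.12 kΩ.
By the voltage-divider rule, V = 3.93 × 2.470/26.12 = 0.3716 mV.

V ≈ 0.372 mV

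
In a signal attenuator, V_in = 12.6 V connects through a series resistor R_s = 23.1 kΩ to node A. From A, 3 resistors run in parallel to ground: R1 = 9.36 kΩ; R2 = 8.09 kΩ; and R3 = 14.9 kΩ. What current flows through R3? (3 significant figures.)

Parallel bank: R_p = 1/(1/9.36 + 1/8.09 + 1/14.9) = 3.361 kΩ.
V_A = 12.6 × 3.361/26.46 = 1.600 V.
I(R3) = V_A / R3 = 1.600/14.9 = 0.1074 mA.

I ≈ 0.107 mA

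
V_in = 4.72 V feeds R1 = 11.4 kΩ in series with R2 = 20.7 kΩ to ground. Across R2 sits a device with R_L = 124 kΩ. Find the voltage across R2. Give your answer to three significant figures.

First combine the lower leg with the load: R2 ‖ R_L = 17.74 kΩ.
Then V_out = V_in · R2'/(R1 + R2') = 4.72 × 17.74/29.14 = 2.873 V.

V_out ≈ 2.87 V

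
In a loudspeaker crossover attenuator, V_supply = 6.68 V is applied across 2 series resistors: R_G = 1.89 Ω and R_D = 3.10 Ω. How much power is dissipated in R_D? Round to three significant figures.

Series current I = V_supply/ΣR = 6.68/4.990 = 1.339 A.
P(R_D) = I²·R_D = (1.339)² × 3.10 = 5.555 W.

P ≈ 5.56 W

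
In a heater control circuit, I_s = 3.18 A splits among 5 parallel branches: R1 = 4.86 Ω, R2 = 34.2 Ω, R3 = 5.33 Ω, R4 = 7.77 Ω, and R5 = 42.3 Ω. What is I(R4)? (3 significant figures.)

I ≈ 0.712 A

Conductances: ΣG = 1/4.86 + 1/34.2 + 1/5.33 + 1/7.77 + 1/42.3 = 0.5750 (1/Ω).
Current divider: I(R4) = I_s · G_k/ΣG = 3.18 × (0.1287/0.5750) = 3.18 × 0.2238 = 0.7118 A.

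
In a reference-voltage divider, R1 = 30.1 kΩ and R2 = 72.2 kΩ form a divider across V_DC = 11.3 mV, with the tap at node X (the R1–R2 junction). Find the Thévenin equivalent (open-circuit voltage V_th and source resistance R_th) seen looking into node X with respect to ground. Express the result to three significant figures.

With X open, the divider is unloaded: V_th = 11.3 × 72.2/102.3 = 7.975 mV.
With V_DC suppressed (replaced by a short), R_th = R1 ‖ R2 = (30.10 × 72.2)/(30.10 + 72.2) = 21.24 kΩ.

V_th ≈ 7.98 mV, R_th ≈ 21.2 kΩ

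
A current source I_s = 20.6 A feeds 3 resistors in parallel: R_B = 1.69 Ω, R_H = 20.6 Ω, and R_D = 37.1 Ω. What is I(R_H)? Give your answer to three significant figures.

I ≈ 1.50 A

Total conductance ΣG = 1/1.69 + 1/20.6 + 1/37.1 = 0.6672 (units of 1/Ω).
R_H takes the fraction G_k/ΣG = 0.04854/0.6672 = 0.07276, so I = 20.6 × 0.07276 = 1.499 A.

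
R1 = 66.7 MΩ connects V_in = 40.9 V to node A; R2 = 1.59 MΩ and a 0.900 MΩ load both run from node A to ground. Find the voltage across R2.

R2 ‖ R_L = (1.59 × 0.900)/(1.59 + 0.900) = 0.5747 MΩ.
Now apply the divider: V_out = 40.9 × 0.008543 = 0.3494 V.
(Unloaded it would be 0.952 V; the load pulls it down.)

V_out ≈ 0.349 V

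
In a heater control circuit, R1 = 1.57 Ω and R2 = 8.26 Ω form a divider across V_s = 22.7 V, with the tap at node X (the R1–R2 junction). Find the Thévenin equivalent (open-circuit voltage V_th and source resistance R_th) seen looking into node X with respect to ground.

With X open, the divider is unloaded: V_th = 22.7 × 8.26/9.830 = 19.07 V.
Zeroing V_s shorts the top of R1 to ground, so R_th = R1 ‖ R2 = 1.319 Ω.

V_th ≈ 19.1 V, R_th ≈ 1.32 Ω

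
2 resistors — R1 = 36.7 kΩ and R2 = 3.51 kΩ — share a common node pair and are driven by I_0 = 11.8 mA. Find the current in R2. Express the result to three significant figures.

I ≈ 10.8 mA

With just two branches, the current splits inversely with resistance.
I(R2) = 11.8 × 36.7/(36.7 + 3.51) = 11.8 × 0.9127 = 10.77 mA.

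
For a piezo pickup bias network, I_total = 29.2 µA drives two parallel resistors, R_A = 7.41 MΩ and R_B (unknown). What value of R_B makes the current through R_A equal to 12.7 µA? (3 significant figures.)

R_B ≈ 5.70 MΩ

Two-branch current divider: I_A = I_total · R_B/(R_A + R_B).
With f = 0.4349, R_B = R_A · f/(1−f) = 7.41 × 0.7697 = 5.703 MΩ.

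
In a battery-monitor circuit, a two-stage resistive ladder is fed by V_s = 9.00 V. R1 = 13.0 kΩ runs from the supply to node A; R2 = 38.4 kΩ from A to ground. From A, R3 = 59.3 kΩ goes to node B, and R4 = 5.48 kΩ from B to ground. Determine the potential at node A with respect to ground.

V_A ≈ 5.85 V

Node A sees R2 in parallel with the series input of stage 2, R3 + R4 = 64.78 kΩ.
Effective lower resistance at A: R2 ‖ 64.78 = 24.11 kΩ.
So V_A = 9.00 × 0.6497 = 5.847 V.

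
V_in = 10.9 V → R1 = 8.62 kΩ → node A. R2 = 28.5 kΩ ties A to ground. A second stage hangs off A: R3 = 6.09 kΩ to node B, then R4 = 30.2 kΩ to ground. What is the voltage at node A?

V_A ≈ 7.08 V

The second stage (R3 + R4 = 36.29 kΩ) loads node A in parallel with R2.
R2 ‖ (R3+R4) = 15.96 kΩ.
V_A = 10.9 × 15.96/(8.62 + 15.96) = 7.078 V.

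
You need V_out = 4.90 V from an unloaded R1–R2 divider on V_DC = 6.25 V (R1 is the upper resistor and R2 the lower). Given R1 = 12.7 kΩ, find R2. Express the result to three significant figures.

V_out/V_DC = R2/(R1+R2) = 0.7840.
So R2 = R1 · V_out/(V_DC − V_out) = 12.7 × 4.90/(6.25 − 4.90) = 12.7 × 3.630 = 46.10 kΩ.

R2 ≈ 46.1 kΩ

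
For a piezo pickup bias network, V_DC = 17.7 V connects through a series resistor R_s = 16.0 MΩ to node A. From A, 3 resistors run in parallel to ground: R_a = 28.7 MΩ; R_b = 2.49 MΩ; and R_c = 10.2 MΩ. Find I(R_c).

Parallel bank: R_p = 1/(1/28.7 + 1/2.49 + 1/10.2) = 1.871 MΩ.
Node voltage V_A = V_DC · R_p/(R_s + R_p) = 17.7 × 0.1047 = 1.853 V.
I(R_c) = V_A / R_c = 1.853/10.2 = 0.1817 µA.
(Equivalently: I_total = 0.9904 µA, then current-divider fraction G_k/ΣG = 0.1834.)

I ≈ 0.182 µA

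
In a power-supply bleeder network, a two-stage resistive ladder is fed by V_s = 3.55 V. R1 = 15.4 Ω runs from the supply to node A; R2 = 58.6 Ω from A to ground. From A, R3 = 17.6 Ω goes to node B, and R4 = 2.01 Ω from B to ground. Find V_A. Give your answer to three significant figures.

V_A ≈ 1.73 V

Node A sees R2 in parallel with the series input of stage 2, R3 + R4 = 19.61 Ω.
Effective lower resistance at A: R2 ‖ 19.61 = 14.69 Ω.
So V_A = 3.55 × 0.4883 = 1.733 V.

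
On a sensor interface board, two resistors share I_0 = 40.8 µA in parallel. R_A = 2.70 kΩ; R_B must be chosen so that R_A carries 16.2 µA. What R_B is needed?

The fraction through R_A equals R_B/(R_A+R_B).
16.2/40.8 = R_B/(R_A + R_B) → R_B = R_A · (0.3971)/(1 − 0.3971) = 2.70 × 0.6585 = 1.778 kΩ.

R_B ≈ 1.78 kΩ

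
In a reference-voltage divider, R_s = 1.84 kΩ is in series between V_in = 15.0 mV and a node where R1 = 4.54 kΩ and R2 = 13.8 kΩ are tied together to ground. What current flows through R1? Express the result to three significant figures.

Parallel bank: R_p = 1/(1/4.54 + 1/13.8) = 3.416 kΩ.
Node voltage V_A = V_in · R_p/(R_s + R_p) = 15.0 × 0.6499 = 9.749 mV.
I(R1) = V_A / R1 = 9.749/4.54 = 2.147 µA.

I ≈ 2.15 µA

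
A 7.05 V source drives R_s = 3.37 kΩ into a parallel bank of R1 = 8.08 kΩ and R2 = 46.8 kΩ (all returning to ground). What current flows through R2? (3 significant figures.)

I ≈ 0.101 mA

Parallel bank: R_p = 1/(1/8.08 + 1/46.8) = 6.890 kΩ.
V_A = 7.05 × 6.890/10.26 = 4.734 V.
Branch current I = V_A/R2 = 4.734/46.8 = 0.1012 mA.
(Check via current divider: I_total = 0.6871 mA; share G_k/ΣG = 0.1472 → same result.)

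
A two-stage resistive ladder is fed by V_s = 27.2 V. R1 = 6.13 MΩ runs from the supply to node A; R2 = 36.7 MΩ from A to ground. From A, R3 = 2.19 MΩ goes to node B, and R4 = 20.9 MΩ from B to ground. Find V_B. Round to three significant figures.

The second stage (R3 + R4 = 23.09 MΩ) loads node A in parallel with R2.
R2 ‖ (R3+R4) = 14.17 MΩ.
So V_A = 27.2 × 0.6981 = 18.99 V.
Then the unloaded second divider: V_B = V_A × R4/(R3+R4) = 18.99 × 0.9052 = 17.19 V.

V_B ≈ 17.2 V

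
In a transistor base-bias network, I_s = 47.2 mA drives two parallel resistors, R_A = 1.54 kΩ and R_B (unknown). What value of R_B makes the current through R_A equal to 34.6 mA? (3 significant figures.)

In a two-way split, I_A/I_s = R_B/(R_A + R_B).
With f = 0.7331, R_B = R_A · f/(1−f) = 1.54 × 2.746 = 4.229 kΩ.

R_B ≈ 4.23 kΩ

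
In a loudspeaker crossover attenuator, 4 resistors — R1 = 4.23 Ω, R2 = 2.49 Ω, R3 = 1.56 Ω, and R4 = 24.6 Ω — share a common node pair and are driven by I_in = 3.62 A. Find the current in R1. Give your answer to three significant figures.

ΣG = 1/4.23 + 1/2.49 + 1/1.56 + 1/24.6 = 1.320.
By the current-divider rule, I = I_in · G_k/ΣG = 3.62 × 0.1791 = 0.6485 A.

I ≈ 0.648 A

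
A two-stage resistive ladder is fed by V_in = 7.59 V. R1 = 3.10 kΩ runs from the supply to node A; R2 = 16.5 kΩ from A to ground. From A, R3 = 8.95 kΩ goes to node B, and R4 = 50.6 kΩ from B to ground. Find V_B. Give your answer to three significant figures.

The second stage (R3 + R4 = 59.55 kΩ) loads node A in parallel with R2.
Effective lower resistance at A: R2 ‖ 59.55 = 12.92 kΩ.
First divider: V_A = V_in · 12.92/(3.10 + 12.92) = 6.121 V.
Then the unloaded second divider: V_B = V_A × R4/(R3+R4) = 6.121 × 0.8497 = 5.201 V.

V_B ≈ 5.20 V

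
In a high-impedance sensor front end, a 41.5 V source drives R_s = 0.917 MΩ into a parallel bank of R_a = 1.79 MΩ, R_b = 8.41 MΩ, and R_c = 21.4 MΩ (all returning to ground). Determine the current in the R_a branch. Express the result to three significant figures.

I ≈ 13.9 µA

Parallel bank: R_p = 1/(1/1.79 + 1/8.41 + 1/21.4) = 1.381 MΩ.
Node voltage V_A = V_in · R_p/(R_s + R_p) = 41.5 × 0.6009 = 24.94 V.
I(R_a) = V_A / R_a = 24.94/1.79 = 13.93 µA.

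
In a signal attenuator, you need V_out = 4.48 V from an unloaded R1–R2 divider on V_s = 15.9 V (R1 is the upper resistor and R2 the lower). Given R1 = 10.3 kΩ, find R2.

R2 ≈ 4.04 kΩ

V_out/V_s = R2/(R1+R2) = 0.2818.
Rearranging, R2 = R1·k/(1−k) = 10.3 × 0.3923 = 4.041 kΩ.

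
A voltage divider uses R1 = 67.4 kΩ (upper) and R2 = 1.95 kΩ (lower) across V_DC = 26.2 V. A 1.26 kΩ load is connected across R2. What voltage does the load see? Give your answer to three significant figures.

R2 ‖ R_L = (1.95 × 1.26)/(1.95 + 1.26) = 0.7654 kΩ.
Then V_out = V_DC · R2'/(R1 + R2') = 26.2 × 0.7654/68.17 = 0.2942 V.

V_out ≈ 0.294 V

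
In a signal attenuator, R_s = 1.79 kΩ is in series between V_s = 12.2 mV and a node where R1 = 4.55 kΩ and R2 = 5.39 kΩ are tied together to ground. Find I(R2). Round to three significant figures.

Parallel bank: R_p = 1/(1/4.55 + 1/5.39) = 2.467 kΩ.
Node voltage V_A = V_s · R_p/(R_s + R_p) = 12.2 × 0.5795 = 7.070 mV.
I(R2) = V_A / R2 = 7.070/5.39 = 1.312 µA.
(Check via current divider: I_total = 2.866 µA; share G_k/ΣG = 0.4577 → same result.)

I ≈ 1.31 µA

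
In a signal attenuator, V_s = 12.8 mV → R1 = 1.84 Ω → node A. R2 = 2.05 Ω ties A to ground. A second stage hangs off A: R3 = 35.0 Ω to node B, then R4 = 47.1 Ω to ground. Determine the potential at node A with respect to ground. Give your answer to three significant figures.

Looking into the second stage from A: R3 + R4 = 82.10 Ω appears in parallel with R2.
Effective lower resistance at A: R2 ‖ 82.10 = 2.000 Ω.
First divider: V_A = V_s · 2.000/(1.84 + 2.000) = 6.667 mV.

V_A ≈ 6.67 mV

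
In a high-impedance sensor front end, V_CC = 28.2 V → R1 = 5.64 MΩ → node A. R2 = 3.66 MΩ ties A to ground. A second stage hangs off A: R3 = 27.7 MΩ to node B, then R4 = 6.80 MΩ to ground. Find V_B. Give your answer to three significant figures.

The second stage (R3 + R4 = 34.50 MΩ) loads node A in parallel with R2.
R2 ‖ (R3+R4) = 3.309 MΩ.
First divider: V_A = V_CC · 3.309/(5.64 + 3.309) = 10.43 V.
V_B = V_A × 0.1971 = 2.055 V.

V_B ≈ 2.06 V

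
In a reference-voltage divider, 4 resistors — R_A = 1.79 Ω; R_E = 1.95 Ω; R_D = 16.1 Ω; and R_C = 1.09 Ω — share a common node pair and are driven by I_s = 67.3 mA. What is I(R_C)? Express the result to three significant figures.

Conductances: ΣG = 1/1.79 + 1/1.95 + 1/16.1 + 1/1.09 = 2.051 (1/Ω).
R_C takes the fraction G_k/ΣG = 0.9174/2.051 = 0.4473, so I = 67.3 × 0.4473 = 30.10 mA.

I ≈ 30.1 mA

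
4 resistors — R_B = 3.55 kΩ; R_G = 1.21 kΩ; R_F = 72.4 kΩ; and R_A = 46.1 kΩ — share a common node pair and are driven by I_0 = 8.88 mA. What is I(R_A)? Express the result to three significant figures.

I ≈ 0.168 mA

Total conductance ΣG = 1/3.55 + 1/1.21 + 1/72.4 + 1/46.1 = 1.144 (units of 1/kΩ).
By the current-divider rule, I = I_0 · G_k/ΣG = 8.88 × 0.01897 = 0.1684 mA.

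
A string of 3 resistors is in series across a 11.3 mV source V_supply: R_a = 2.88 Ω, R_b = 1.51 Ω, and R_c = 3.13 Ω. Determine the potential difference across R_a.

Total series resistance ΣR = 2.88 + 1.51 + 3.13 = 7.520 Ω.
Voltage divider: V = V_supply · (2.880 / 7.520) = 11.3 × 0.3830 = 4.328 mV.

V ≈ 4.33 mV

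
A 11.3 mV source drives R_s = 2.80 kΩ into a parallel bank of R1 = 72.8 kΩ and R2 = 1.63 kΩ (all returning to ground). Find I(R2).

I ≈ 2.52 µA

Equivalent of the parallel group: R_p = 1.594 kΩ.
V_A = 11.3 × 1.594/4.394 = 4.100 mV.
I(R2) = V_A / R2 = 4.100/1.63 = 2.515 µA.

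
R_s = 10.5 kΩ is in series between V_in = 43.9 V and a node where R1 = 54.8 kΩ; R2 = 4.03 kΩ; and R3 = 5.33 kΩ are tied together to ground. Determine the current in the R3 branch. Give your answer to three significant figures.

I ≈ 1.43 mA

Combine the parallel branches: R_p = (1/54.8 + 1/4.03 + 1/5.33)⁻¹ = 2.203 kΩ.
Node voltage V_A = V_in · R_p/(R_s + R_p) = 43.9 × 0.1734 = 7.612 V.
Branch current I = V_A/R3 = 7.612/5.33 = 1.428 mA.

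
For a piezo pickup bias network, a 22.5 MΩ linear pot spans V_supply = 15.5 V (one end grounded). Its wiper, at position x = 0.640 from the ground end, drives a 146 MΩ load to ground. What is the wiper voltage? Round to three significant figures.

V_out ≈ 9.58 V

Lower segment x·R_p = 14.40 MΩ; upper segment (1−x)·R_p = 8.100 MΩ.
R_L loads the lower segment: effective lower R = 13.11 MΩ.
Loaded-divider output: V_out = 15.5 × 0.6181 = 9.580 V.
(Unloaded: V_out = x·V_supply = 9.92 V.)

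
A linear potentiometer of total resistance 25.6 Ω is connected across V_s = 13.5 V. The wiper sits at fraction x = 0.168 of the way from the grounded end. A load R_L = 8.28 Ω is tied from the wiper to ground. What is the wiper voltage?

Split the track: R_lower = x·R_p = 4.301 Ω, R_upper = (1−x)·R_p = 21.30 Ω.
R_L loads the lower segment: effective lower R = 2.831 Ω.
Loaded-divider output: V_out = 13.5 × 0.1173 = 1.584 V.

V_out ≈ 1.58 V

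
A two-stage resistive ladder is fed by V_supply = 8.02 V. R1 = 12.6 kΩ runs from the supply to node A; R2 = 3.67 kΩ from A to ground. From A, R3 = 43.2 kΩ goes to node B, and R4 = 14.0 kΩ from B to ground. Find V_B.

The second stage (R3 + R4 = 57.20 kΩ) loads node A in parallel with R2.
Effective lower resistance at A: R2 ‖ 57.20 = 3.449 kΩ.
So V_A = 8.02 × 0.2149 = 1.723 V.
Then the unloaded second divider: V_B = V_A × R4/(R3+R4) = 1.723 × 0.2448 = 0.4218 V.

V_B ≈ 0.422 V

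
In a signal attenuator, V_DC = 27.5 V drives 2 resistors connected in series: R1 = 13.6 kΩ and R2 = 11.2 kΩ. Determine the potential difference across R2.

V ≈ 12.4 V

Series total: ΣR = 13.6 + 11.2 = 24.80 kΩ.
By the voltage-divider rule, V = 27.5 × 11.20/24.80 = 12.42 V.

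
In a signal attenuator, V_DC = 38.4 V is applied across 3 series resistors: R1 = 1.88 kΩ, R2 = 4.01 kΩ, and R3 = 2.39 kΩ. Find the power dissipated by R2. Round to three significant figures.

ΣR = 8.280 kΩ → I = 38.4/8.280 = 4.638 mA.
V(R2) = I·R = 18.60 V; P = V·I = 18.60 × 4.638 = 86.25 mW.

P ≈ 86.2 mW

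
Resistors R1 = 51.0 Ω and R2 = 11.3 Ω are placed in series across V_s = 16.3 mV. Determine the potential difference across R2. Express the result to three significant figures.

Series total: ΣR = 51.0 + 11.3 = 62.30 Ω.
Voltage divider: V = V_s · (11.30 / 62.30) = 16.3 × 0.1814 = 2.957 mV.

V ≈ 2.96 mV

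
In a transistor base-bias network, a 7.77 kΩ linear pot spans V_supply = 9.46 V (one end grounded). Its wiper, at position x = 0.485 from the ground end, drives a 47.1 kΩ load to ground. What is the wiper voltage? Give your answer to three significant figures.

V_out ≈ 4.41 V

Lower segment x·R_p = 3.768 kΩ; upper segment (1−x)·R_p = 4.002 kΩ.
(x·R_p) ‖ R_L = 3.489 kΩ.
Then V_out = V_supply · 3.489/(4.002 + 3.489) = 4.407 V.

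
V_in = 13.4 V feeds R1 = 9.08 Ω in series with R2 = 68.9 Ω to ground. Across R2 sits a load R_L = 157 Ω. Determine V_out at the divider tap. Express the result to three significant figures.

First combine the lower leg with the load: R2 ‖ R_L = 47.89 Ω.
Now apply the divider: V_out = 13.4 × 0.8406 = 11.26 V.
(Unloaded it would be 11.8 V; the load pulls it down.)

V_out ≈ 11.3 V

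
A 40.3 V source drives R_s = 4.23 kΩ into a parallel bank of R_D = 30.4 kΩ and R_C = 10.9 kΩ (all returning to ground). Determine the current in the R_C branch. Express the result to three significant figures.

Equivalent of the parallel group: R_p = 8.023 kΩ.
Node voltage V_A = V_CC · R_p/(R_s + R_p) = 40.3 × 0.6548 = 26.39 V.
I(R_C) = V_A / R_C = 26.39/10.9 = 2.421 mA.
(Equivalently: I_total = 3.289 mA, then current-divider fraction G_k/ΣG = 0.7361.)

I ≈ 2.42 mA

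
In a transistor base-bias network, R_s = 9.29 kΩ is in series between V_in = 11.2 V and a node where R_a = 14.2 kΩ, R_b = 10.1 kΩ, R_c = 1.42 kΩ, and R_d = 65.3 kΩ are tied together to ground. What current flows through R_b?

Combine the parallel branches: R_p = (1/14.2 + 1/10.1 + 1/1.42 + 1/65.3)⁻¹ = 1.125 kΩ.
V_A by voltage divider: V_A = 11.2 × 1.125/(9.29 + 1.125) = 1.210 V.
Branch current I = V_A/R_b = 1.210/10.1 = 0.1198 mA.

I ≈ 0.120 mA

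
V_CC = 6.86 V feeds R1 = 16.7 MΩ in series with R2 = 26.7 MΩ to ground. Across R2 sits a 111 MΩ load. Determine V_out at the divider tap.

First combine the lower leg with the load: R2 ‖ R_L = 21.52 MΩ.
Voltage divider with the loaded lower leg: V_out = 6.86 × 21.52/(16.7 + 21.52) = 6.86 × 0.5631 = 3.863 V.

V_out ≈ 3.86 V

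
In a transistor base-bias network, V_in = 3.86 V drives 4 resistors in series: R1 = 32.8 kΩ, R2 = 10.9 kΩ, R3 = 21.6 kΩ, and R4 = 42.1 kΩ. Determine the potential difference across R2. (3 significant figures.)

V ≈ 0.392 V

Total series resistance ΣR = 32.8 + 10.9 + 21.6 + 42.1 = 107.4 kΩ.
Voltage divider: V = V_in · (10.90 / 107.4) = 3.86 × 0.1015 = 0.3918 V.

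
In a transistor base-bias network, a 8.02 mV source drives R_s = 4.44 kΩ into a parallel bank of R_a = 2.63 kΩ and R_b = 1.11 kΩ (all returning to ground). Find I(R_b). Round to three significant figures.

I ≈ 1.08 µA

Combine the parallel branches: R_p = (1/2.63 + 1/1.11)⁻¹ = 0.7806 kΩ.
V_A = 8.02 × 0.7806/5.221 = 1.199 mV.
Branch current I = V_A/R_b = 1.199/1.11 = 1.080 µA.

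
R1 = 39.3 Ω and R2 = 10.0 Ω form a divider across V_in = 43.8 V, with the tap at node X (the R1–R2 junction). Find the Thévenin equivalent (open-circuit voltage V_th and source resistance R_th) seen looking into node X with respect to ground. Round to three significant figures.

V_th ≈ 8.88 V, R_th ≈ 7.97 Ω

Open-circuit (no load on X): V_th = V_in · R2/(R1 + R2) = 43.8 × 10.0/(39.30 + 10.0) = 8.884 V.
Looking into X with the source shorted: R_th = R1·R2/(R1+R2) = 39.30 × 10.0/49.30 = 7.972 Ω.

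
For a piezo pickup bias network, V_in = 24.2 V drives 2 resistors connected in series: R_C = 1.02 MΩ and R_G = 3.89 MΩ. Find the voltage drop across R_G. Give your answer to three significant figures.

V ≈ 19.2 V

ΣR = 1.02 + 3.89 = 4.910 MΩ.
Voltage divider: V = V_in · (3.890 / 4.910) = 24.2 × 0.7923 = 19.17 V.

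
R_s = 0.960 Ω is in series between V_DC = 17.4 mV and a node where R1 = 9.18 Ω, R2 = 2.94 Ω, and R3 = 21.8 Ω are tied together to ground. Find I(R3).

Combine the parallel branches: R_p = (1/9.18 + 1/2.94 + 1/21.8)⁻¹ = 2.020 Ω.
V_A by voltage divider: V_A = 17.4 × 2.020/(0.960 + 2.020) = 11.80 mV.
Branch current I = V_A/R3 = 11.80/21.8 = 0.5411 mA.

I ≈ 0.541 mA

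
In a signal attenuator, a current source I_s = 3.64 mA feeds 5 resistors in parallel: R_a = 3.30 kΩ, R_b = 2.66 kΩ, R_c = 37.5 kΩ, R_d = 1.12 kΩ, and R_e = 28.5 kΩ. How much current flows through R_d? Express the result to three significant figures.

Total conductance ΣG = 1/3.30 + 1/2.66 + 1/37.5 + 1/1.12 + 1/28.5 = 1.634 (units of 1/kΩ).
By the current-divider rule, I = I_s · G_k/ΣG = 3.64 × 0.5466 = 1.989 mA.

I ≈ 1.99 mA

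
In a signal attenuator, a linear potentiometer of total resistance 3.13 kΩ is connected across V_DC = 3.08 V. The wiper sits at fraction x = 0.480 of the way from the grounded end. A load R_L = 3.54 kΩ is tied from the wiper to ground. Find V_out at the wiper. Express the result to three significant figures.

Lower segment x·R_p = 1.502 kΩ; upper segment (1−x)·R_p = 1.628 kΩ.
(x·R_p) ‖ R_L = 1.055 kΩ.
Loaded-divider output: V_out = 3.08 × 0.3932 = 1.211 V.

V_out ≈ 1.21 V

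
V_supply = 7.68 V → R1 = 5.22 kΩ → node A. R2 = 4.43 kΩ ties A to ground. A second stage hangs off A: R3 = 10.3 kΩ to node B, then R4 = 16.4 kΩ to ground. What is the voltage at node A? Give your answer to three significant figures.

Looking into the second stage from A: R3 + R4 = 26.70 kΩ appears in parallel with R2.
Effective lower resistance at A: R2 ‖ 26.70 = 3.800 kΩ.
So V_A = 7.68 × 0.4213 = 3.235 V.

V_A ≈ 3.24 V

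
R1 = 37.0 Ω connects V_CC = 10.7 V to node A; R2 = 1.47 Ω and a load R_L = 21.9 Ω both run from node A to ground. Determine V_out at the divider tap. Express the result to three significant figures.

R2 ‖ R_L = (1.47 × 21.9)/(1.47 + 21.9) = 1.378 Ω.
Now apply the divider: V_out = 10.7 × 0.03589 = 0.3841 V.
(Unloaded it would be 0.409 V; the load pulls it down.)

V_out ≈ 0.384 V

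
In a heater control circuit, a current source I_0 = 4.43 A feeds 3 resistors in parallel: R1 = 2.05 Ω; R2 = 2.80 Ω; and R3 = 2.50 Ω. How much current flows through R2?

I ≈ 1.27 A

Total conductance ΣG = 1/2.05 + 1/2.80 + 1/2.50 = 1.245 (units of 1/Ω).
By the current-divider rule, I = I_0 · G_k/ΣG = 4.43 × 0.2869 = 1.271 A.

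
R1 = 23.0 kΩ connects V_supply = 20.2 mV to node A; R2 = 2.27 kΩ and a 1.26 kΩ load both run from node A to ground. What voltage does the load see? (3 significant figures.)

The load sits in parallel with R2, giving an effective lower resistance R2' = R2·R_L/(R2+R_L) = 0.8103 kΩ.
Voltage divider with the loaded lower leg: V_out = 20.2 × 0.8103/(23.0 + 0.8103) = 20.2 × 0.03403 = 0.6874 mV.

V_out ≈ 0.687 mV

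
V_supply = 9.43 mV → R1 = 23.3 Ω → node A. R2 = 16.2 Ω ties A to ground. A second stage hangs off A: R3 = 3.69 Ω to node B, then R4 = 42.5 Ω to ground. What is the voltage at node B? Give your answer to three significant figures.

Node A sees R2 in parallel with the series input of stage 2, R3 + R4 = 46.19 Ω.
Effective lower resistance at A: R2 ‖ 46.19 = 11.99 Ω.
V_A = 9.43 × 11.99/(23.3 + 11.99) = 3.205 mV.
Stage 2 is unloaded, so V_B = V_A · R4/(R3+R4) = 3.205 × 42.5/46.19 = 2.949 mV.

V_B ≈ 2.95 mV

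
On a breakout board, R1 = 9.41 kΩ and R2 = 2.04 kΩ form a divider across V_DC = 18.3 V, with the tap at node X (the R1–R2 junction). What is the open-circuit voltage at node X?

With X open, the divider is unloaded: V_th = 18.3 × 2.04/11.45 = 3.260 V.

V_th ≈ 3.26 V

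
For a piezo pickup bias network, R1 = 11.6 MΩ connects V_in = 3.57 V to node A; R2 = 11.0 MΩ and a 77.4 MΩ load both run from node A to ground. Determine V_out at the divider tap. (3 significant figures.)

The load sits in parallel with R2, giving an effective lower resistance R2' = R2·R_L/(R2+R_L) = 9.631 MΩ.
Then V_out = V_in · R2'/(R1 + R2') = 3.57 × 9.631/21.23 = 1.619 V.

V_out ≈ 1.62 V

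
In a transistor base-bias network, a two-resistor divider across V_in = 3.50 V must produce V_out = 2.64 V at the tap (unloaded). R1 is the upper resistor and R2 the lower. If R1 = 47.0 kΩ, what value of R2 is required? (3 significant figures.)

R2 ≈ 144 kΩ

V_out/V_in = R2/(R1+R2) = 0.7543.
R2 = R1 · 0.7543/(1 − 0.7543) = 144.3 kΩ.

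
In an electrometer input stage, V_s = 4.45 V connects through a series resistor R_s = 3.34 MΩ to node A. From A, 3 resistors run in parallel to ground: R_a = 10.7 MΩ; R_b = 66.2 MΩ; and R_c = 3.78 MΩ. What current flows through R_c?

Equivalent of the parallel group: R_p = 2.680 MΩ.
Node voltage V_A = V_s · R_p/(R_s + R_p) = 4.45 × 0.4452 = 1.981 V.
Branch current I = V_A/R_c = 1.981/3.78 = 0.5241 µA.

I ≈ 0.524 µA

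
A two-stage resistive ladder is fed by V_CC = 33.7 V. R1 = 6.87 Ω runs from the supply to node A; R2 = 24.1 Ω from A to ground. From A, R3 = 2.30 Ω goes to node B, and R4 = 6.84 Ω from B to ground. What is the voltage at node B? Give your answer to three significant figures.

V_B ≈ 12.4 V

Node A sees R2 in parallel with the series input of stage 2, R3 + R4 = 9.140 Ω.
R2 ‖ (R3+R4) = 6.627 Ω.
V_A = 33.7 × 6.627/(6.87 + 6.627) = 16.55 V.
Then the unloaded second divider: V_B = V_A × R4/(R3+R4) = 16.55 × 0.7484 = 12.38 V.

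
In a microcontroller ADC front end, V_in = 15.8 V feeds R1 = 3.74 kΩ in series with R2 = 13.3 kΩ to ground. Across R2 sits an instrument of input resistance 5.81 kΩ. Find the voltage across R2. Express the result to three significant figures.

R2 ‖ R_L = (13.3 × 5.81)/(13.3 + 5.81) = 4.044 kΩ.
Voltage divider with the loaded lower leg: V_out = 15.8 × 4.044/(3.74 + 4.044) = 15.8 × 0.5195 = 8.208 V.

V_out ≈ 8.21 V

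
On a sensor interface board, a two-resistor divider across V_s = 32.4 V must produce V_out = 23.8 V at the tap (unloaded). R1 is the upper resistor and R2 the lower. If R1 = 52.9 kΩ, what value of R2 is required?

The divider ratio is R2/(R1+R2) = 23.8/32.4 = 0.7346.
So R2 = R1 · V_out/(V_s − V_out) = 52.9 × 23.8/(32.4 − 23.8) = 52.9 × 2.767 = 146.4 kΩ.

R2 ≈ 146 kΩ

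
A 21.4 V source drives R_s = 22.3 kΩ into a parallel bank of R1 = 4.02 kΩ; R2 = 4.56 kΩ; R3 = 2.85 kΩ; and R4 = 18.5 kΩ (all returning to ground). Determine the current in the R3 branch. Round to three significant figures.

I ≈ 0.367 mA

Combine the parallel branches: R_p = (1/4.02 + 1/4.56 + 1/2.85 + 1/18.5)⁻¹ = 1.145 kΩ.
Node voltage V_A = V_s · R_p/(R_s + R_p) = 21.4 × 0.04886 = 1.046 V.
Branch current I = V_A/R3 = 1.046/2.85 = 0.3669 mA.
(Check via current divider: I_total = 0.9128 mA; share G_k/ΣG = 0.4019 → same result.)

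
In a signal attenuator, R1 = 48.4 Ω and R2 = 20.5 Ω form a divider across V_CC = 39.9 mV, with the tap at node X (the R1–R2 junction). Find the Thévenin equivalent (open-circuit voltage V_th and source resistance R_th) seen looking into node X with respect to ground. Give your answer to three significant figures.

V_th ≈ 11.9 mV, R_th ≈ 14.4 Ω

With X open, the divider is unloaded: V_th = 39.9 × 20.5/68.90 = 11.87 mV.
Looking into X with the source shorted: R_th = R1·R2/(R1+R2) = 48.40 × 20.5/68.90 = 14.40 Ω.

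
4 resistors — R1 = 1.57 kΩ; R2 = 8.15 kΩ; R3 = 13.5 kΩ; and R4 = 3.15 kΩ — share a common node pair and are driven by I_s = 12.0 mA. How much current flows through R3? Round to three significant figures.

Conductances: ΣG = 1/1.57 + 1/8.15 + 1/13.5 + 1/3.15 = 1.151 (1/kΩ).
By the current-divider rule, I = I_s · G_k/ΣG = 12.0 × 0.06435 = 0.7722 mA.

I ≈ 0.772 mA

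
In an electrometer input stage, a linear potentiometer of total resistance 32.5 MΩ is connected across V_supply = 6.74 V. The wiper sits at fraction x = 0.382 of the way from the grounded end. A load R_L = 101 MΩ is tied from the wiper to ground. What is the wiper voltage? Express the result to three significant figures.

V_out ≈ 2.39 V

Lower segment x·R_p = 12.42 MΩ; upper segment (1−x)·R_p = 20.09 MΩ.
R_L loads the lower segment: effective lower R = 11.06 MΩ.
Then V_out = V_supply · 11.06/(20.09 + 11.06) = 2.393 V.
(Unloaded: V_out = x·V_supply = 2.57 V.)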